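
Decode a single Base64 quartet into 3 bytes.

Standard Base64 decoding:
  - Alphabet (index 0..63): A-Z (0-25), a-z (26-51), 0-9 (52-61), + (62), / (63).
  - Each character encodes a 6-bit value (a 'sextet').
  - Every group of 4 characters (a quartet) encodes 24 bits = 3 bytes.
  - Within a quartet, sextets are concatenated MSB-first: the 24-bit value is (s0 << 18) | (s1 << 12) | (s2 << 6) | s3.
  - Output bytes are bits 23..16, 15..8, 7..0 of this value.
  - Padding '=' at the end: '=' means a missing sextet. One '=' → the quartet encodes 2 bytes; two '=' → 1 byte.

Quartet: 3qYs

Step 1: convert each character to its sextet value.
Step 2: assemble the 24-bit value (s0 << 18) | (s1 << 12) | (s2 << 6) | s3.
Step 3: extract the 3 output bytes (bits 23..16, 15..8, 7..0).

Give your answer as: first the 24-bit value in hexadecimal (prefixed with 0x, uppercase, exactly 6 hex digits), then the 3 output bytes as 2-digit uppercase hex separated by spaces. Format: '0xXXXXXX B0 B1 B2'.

Sextets: 3=55, q=42, Y=24, s=44
24-bit: (55<<18) | (42<<12) | (24<<6) | 44
      = 0xDC0000 | 0x02A000 | 0x000600 | 0x00002C
      = 0xDEA62C
Bytes: (v>>16)&0xFF=DE, (v>>8)&0xFF=A6, v&0xFF=2C

Answer: 0xDEA62C DE A6 2C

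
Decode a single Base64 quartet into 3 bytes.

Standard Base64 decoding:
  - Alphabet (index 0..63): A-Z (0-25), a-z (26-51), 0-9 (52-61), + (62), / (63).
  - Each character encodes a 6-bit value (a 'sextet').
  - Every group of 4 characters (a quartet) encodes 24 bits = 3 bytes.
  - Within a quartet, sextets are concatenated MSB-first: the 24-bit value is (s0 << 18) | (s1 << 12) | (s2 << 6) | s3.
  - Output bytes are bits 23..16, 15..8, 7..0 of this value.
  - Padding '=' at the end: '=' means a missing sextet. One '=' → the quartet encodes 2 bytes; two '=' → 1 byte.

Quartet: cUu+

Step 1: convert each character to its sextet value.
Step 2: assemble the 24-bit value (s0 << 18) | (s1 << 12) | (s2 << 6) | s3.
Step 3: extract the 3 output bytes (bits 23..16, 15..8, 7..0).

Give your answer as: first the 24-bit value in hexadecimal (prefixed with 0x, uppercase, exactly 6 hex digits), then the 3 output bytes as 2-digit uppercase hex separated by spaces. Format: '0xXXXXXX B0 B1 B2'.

Answer: 0x714BBE 71 4B BE

Derivation:
Sextets: c=28, U=20, u=46, +=62
24-bit: (28<<18) | (20<<12) | (46<<6) | 62
      = 0x700000 | 0x014000 | 0x000B80 | 0x00003E
      = 0x714BBE
Bytes: (v>>16)&0xFF=71, (v>>8)&0xFF=4B, v&0xFF=BE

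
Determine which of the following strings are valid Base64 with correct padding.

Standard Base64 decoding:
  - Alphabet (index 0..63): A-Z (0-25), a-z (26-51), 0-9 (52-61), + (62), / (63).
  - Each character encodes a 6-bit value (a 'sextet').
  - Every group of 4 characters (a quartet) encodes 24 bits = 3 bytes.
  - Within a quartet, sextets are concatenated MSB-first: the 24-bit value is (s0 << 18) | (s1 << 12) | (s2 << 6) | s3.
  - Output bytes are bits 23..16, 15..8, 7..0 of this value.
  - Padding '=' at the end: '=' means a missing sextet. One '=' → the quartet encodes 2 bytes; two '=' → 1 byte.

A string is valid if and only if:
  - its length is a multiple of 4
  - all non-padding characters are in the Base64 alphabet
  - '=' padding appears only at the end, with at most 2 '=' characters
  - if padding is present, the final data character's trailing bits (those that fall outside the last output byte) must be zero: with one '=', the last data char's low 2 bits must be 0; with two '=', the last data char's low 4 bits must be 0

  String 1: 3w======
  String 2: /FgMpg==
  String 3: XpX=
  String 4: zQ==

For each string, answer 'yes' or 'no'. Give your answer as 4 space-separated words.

Answer: no yes no yes

Derivation:
String 1: '3w======' → invalid (6 pad chars (max 2))
String 2: '/FgMpg==' → valid
String 3: 'XpX=' → invalid (bad trailing bits)
String 4: 'zQ==' → valid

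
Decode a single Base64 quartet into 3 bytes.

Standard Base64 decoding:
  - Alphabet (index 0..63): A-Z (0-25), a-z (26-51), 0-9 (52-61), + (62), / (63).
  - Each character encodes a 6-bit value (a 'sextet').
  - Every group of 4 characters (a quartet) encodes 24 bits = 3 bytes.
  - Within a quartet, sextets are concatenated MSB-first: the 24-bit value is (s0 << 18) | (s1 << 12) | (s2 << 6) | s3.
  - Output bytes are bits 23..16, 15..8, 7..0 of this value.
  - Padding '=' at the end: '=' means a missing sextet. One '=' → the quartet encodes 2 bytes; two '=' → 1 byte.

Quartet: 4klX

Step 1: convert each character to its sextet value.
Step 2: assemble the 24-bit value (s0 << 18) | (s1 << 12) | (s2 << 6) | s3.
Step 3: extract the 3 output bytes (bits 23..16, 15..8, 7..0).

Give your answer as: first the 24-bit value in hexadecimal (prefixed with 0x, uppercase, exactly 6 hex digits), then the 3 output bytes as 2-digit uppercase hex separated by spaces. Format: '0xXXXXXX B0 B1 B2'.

Answer: 0xE24957 E2 49 57

Derivation:
Sextets: 4=56, k=36, l=37, X=23
24-bit: (56<<18) | (36<<12) | (37<<6) | 23
      = 0xE00000 | 0x024000 | 0x000940 | 0x000017
      = 0xE24957
Bytes: (v>>16)&0xFF=E2, (v>>8)&0xFF=49, v&0xFF=57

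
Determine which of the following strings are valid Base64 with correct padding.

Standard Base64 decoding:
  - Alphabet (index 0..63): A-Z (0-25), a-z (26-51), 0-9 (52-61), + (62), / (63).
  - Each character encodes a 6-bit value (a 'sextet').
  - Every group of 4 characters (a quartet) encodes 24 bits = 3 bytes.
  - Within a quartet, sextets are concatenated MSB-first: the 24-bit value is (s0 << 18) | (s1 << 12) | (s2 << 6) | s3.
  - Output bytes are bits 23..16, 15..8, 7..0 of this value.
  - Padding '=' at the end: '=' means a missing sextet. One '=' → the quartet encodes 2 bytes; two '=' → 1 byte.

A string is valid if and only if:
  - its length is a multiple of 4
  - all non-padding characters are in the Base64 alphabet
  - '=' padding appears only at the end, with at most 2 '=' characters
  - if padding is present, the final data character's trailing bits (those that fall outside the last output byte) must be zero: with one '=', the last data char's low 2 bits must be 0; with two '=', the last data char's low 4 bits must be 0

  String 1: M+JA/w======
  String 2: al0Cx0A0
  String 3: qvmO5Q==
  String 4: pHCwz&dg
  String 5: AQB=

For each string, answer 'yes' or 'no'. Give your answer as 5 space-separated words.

String 1: 'M+JA/w======' → invalid (6 pad chars (max 2))
String 2: 'al0Cx0A0' → valid
String 3: 'qvmO5Q==' → valid
String 4: 'pHCwz&dg' → invalid (bad char(s): ['&'])
String 5: 'AQB=' → invalid (bad trailing bits)

Answer: no yes yes no no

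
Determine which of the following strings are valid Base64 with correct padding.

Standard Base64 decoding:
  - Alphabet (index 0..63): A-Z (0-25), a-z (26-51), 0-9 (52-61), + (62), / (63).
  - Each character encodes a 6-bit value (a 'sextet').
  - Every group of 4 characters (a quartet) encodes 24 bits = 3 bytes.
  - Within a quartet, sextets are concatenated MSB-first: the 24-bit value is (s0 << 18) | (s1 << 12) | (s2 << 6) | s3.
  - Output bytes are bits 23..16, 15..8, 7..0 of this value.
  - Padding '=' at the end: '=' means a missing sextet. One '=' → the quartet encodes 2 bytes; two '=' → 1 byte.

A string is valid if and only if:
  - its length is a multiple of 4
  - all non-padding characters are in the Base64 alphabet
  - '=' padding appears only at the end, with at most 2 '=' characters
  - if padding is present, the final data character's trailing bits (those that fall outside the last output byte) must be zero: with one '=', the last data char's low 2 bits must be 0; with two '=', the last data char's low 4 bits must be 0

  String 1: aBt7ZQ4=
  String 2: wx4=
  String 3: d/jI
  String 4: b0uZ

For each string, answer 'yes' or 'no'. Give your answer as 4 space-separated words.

String 1: 'aBt7ZQ4=' → valid
String 2: 'wx4=' → valid
String 3: 'd/jI' → valid
String 4: 'b0uZ' → valid

Answer: yes yes yes yes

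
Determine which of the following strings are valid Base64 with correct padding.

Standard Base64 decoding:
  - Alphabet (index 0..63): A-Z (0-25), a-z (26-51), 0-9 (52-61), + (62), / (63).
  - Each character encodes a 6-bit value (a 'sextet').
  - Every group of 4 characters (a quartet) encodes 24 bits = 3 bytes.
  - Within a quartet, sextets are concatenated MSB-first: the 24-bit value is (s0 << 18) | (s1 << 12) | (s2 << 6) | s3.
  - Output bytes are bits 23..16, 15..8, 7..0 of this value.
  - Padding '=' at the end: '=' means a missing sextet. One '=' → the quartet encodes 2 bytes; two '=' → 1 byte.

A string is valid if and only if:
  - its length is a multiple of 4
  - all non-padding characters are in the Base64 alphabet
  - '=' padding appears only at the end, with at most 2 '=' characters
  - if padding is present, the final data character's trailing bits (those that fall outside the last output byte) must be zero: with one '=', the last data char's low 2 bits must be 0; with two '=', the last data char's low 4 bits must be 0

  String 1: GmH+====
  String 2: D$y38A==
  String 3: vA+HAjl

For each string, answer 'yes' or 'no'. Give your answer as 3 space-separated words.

Answer: no no no

Derivation:
String 1: 'GmH+====' → invalid (4 pad chars (max 2))
String 2: 'D$y38A==' → invalid (bad char(s): ['$'])
String 3: 'vA+HAjl' → invalid (len=7 not mult of 4)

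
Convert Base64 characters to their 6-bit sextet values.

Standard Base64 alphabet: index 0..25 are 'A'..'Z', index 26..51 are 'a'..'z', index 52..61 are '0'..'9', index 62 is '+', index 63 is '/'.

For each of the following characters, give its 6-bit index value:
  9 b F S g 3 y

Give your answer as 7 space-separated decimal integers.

Answer: 61 27 5 18 32 55 50

Derivation:
'9': 0..9 range, 52 + ord('9') − ord('0') = 61
'b': a..z range, 26 + ord('b') − ord('a') = 27
'F': A..Z range, ord('F') − ord('A') = 5
'S': A..Z range, ord('S') − ord('A') = 18
'g': a..z range, 26 + ord('g') − ord('a') = 32
'3': 0..9 range, 52 + ord('3') − ord('0') = 55
'y': a..z range, 26 + ord('y') − ord('a') = 50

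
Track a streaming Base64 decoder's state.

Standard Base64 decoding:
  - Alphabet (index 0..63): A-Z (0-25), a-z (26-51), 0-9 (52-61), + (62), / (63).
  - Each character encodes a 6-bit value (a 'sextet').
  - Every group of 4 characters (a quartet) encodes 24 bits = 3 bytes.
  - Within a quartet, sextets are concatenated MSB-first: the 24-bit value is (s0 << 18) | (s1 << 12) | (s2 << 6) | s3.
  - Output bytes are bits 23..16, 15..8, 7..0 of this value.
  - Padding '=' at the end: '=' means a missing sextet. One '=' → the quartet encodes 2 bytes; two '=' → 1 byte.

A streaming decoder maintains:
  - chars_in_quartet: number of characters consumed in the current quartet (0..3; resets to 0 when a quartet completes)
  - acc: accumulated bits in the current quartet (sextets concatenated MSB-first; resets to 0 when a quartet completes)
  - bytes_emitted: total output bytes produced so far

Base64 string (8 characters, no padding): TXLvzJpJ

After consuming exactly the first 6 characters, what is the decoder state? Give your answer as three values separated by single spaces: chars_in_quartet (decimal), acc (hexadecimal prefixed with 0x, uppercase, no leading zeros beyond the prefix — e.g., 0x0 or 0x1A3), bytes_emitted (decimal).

Answer: 2 0xCC9 3

Derivation:
After char 0 ('T'=19): chars_in_quartet=1 acc=0x13 bytes_emitted=0
After char 1 ('X'=23): chars_in_quartet=2 acc=0x4D7 bytes_emitted=0
After char 2 ('L'=11): chars_in_quartet=3 acc=0x135CB bytes_emitted=0
After char 3 ('v'=47): chars_in_quartet=4 acc=0x4D72EF -> emit 4D 72 EF, reset; bytes_emitted=3
After char 4 ('z'=51): chars_in_quartet=1 acc=0x33 bytes_emitted=3
After char 5 ('J'=9): chars_in_quartet=2 acc=0xCC9 bytes_emitted=3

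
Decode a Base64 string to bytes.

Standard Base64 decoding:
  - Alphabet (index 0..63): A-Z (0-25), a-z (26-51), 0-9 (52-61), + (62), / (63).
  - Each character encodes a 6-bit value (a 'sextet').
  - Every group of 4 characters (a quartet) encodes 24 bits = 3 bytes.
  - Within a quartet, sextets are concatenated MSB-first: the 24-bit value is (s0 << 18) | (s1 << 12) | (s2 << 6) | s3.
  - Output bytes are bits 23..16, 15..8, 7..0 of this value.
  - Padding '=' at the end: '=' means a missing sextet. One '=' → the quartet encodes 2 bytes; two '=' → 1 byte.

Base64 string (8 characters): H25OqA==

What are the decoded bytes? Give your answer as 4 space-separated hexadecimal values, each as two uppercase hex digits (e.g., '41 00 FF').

After char 0 ('H'=7): chars_in_quartet=1 acc=0x7 bytes_emitted=0
After char 1 ('2'=54): chars_in_quartet=2 acc=0x1F6 bytes_emitted=0
After char 2 ('5'=57): chars_in_quartet=3 acc=0x7DB9 bytes_emitted=0
After char 3 ('O'=14): chars_in_quartet=4 acc=0x1F6E4E -> emit 1F 6E 4E, reset; bytes_emitted=3
After char 4 ('q'=42): chars_in_quartet=1 acc=0x2A bytes_emitted=3
After char 5 ('A'=0): chars_in_quartet=2 acc=0xA80 bytes_emitted=3
Padding '==': partial quartet acc=0xA80 -> emit A8; bytes_emitted=4

Answer: 1F 6E 4E A8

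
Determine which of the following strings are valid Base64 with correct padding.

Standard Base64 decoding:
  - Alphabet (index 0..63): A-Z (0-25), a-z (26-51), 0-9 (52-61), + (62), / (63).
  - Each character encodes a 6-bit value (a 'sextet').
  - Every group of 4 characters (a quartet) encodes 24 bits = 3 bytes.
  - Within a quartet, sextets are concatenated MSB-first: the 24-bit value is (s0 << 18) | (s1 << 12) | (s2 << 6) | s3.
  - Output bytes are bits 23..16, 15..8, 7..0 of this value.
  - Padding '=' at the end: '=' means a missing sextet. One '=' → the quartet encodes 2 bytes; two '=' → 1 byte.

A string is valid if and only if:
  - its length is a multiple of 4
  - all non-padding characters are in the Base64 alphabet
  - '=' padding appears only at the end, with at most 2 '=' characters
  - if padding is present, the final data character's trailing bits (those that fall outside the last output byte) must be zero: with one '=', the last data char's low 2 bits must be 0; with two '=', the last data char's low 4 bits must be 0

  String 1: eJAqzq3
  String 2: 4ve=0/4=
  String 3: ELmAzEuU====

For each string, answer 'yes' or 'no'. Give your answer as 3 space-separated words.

Answer: no no no

Derivation:
String 1: 'eJAqzq3' → invalid (len=7 not mult of 4)
String 2: '4ve=0/4=' → invalid (bad char(s): ['=']; '=' in middle)
String 3: 'ELmAzEuU====' → invalid (4 pad chars (max 2))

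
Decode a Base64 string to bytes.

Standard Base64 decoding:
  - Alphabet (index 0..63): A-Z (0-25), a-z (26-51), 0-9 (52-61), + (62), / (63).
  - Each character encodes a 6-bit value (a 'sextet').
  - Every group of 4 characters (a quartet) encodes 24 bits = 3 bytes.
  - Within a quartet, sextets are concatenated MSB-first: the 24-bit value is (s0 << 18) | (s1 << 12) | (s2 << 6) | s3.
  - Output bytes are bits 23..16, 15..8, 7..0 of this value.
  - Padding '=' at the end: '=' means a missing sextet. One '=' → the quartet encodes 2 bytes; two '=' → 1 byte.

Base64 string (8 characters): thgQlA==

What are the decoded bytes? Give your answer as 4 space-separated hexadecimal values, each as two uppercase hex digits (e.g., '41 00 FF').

After char 0 ('t'=45): chars_in_quartet=1 acc=0x2D bytes_emitted=0
After char 1 ('h'=33): chars_in_quartet=2 acc=0xB61 bytes_emitted=0
After char 2 ('g'=32): chars_in_quartet=3 acc=0x2D860 bytes_emitted=0
After char 3 ('Q'=16): chars_in_quartet=4 acc=0xB61810 -> emit B6 18 10, reset; bytes_emitted=3
After char 4 ('l'=37): chars_in_quartet=1 acc=0x25 bytes_emitted=3
After char 5 ('A'=0): chars_in_quartet=2 acc=0x940 bytes_emitted=3
Padding '==': partial quartet acc=0x940 -> emit 94; bytes_emitted=4

Answer: B6 18 10 94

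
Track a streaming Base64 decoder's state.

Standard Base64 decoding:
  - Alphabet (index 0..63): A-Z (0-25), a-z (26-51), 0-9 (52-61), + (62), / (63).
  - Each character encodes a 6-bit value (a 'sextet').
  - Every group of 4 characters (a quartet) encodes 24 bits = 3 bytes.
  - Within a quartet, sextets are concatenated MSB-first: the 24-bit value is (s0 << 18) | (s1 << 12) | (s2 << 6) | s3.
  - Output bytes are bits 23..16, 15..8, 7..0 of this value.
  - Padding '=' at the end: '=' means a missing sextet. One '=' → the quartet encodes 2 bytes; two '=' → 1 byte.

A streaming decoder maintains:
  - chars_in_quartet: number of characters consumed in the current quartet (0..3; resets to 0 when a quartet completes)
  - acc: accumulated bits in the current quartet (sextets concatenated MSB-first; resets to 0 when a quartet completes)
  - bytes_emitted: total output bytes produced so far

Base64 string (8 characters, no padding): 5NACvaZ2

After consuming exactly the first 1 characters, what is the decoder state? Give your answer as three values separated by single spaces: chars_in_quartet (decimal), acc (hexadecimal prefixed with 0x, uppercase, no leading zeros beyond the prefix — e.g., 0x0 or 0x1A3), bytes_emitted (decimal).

Answer: 1 0x39 0

Derivation:
After char 0 ('5'=57): chars_in_quartet=1 acc=0x39 bytes_emitted=0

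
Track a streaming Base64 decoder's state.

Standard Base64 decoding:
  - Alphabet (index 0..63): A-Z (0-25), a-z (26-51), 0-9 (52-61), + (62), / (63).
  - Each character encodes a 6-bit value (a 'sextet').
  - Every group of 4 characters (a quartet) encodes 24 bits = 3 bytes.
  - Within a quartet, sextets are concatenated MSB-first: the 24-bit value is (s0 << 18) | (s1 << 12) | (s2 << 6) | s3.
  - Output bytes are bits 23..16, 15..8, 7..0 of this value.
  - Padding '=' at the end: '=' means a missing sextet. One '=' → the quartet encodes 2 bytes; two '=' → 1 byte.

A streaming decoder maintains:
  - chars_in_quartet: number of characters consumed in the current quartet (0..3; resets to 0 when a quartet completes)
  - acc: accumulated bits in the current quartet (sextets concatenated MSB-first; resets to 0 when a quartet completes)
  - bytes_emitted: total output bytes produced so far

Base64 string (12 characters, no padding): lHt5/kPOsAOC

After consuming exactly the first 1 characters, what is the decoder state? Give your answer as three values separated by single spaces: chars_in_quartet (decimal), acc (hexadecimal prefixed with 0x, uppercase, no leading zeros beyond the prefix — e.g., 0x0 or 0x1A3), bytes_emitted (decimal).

After char 0 ('l'=37): chars_in_quartet=1 acc=0x25 bytes_emitted=0

Answer: 1 0x25 0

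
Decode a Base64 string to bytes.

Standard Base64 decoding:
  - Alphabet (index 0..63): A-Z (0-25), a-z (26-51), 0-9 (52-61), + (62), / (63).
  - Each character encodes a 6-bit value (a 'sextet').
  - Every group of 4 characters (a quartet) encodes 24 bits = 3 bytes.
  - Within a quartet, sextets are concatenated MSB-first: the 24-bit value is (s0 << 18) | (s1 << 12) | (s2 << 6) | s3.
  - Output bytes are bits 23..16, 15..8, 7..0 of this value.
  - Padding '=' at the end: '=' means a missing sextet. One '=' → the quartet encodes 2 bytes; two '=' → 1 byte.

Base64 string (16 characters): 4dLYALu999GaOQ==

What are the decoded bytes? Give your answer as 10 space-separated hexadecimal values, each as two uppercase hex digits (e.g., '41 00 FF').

Answer: E1 D2 D8 00 BB BD F7 D1 9A 39

Derivation:
After char 0 ('4'=56): chars_in_quartet=1 acc=0x38 bytes_emitted=0
After char 1 ('d'=29): chars_in_quartet=2 acc=0xE1D bytes_emitted=0
After char 2 ('L'=11): chars_in_quartet=3 acc=0x3874B bytes_emitted=0
After char 3 ('Y'=24): chars_in_quartet=4 acc=0xE1D2D8 -> emit E1 D2 D8, reset; bytes_emitted=3
After char 4 ('A'=0): chars_in_quartet=1 acc=0x0 bytes_emitted=3
After char 5 ('L'=11): chars_in_quartet=2 acc=0xB bytes_emitted=3
After char 6 ('u'=46): chars_in_quartet=3 acc=0x2EE bytes_emitted=3
After char 7 ('9'=61): chars_in_quartet=4 acc=0xBBBD -> emit 00 BB BD, reset; bytes_emitted=6
After char 8 ('9'=61): chars_in_quartet=1 acc=0x3D bytes_emitted=6
After char 9 ('9'=61): chars_in_quartet=2 acc=0xF7D bytes_emitted=6
After char 10 ('G'=6): chars_in_quartet=3 acc=0x3DF46 bytes_emitted=6
After char 11 ('a'=26): chars_in_quartet=4 acc=0xF7D19A -> emit F7 D1 9A, reset; bytes_emitted=9
After char 12 ('O'=14): chars_in_quartet=1 acc=0xE bytes_emitted=9
After char 13 ('Q'=16): chars_in_quartet=2 acc=0x390 bytes_emitted=9
Padding '==': partial quartet acc=0x390 -> emit 39; bytes_emitted=10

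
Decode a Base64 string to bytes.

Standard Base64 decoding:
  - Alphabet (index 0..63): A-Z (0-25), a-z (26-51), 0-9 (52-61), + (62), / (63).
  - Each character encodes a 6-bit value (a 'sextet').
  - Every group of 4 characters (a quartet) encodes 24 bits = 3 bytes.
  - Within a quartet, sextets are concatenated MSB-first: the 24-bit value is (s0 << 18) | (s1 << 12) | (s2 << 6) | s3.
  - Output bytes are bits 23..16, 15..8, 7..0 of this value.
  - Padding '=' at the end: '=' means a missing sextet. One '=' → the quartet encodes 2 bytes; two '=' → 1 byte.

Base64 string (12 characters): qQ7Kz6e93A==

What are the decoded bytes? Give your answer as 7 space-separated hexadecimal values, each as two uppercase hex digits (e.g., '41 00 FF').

Answer: A9 0E CA CF A7 BD DC

Derivation:
After char 0 ('q'=42): chars_in_quartet=1 acc=0x2A bytes_emitted=0
After char 1 ('Q'=16): chars_in_quartet=2 acc=0xA90 bytes_emitted=0
After char 2 ('7'=59): chars_in_quartet=3 acc=0x2A43B bytes_emitted=0
After char 3 ('K'=10): chars_in_quartet=4 acc=0xA90ECA -> emit A9 0E CA, reset; bytes_emitted=3
After char 4 ('z'=51): chars_in_quartet=1 acc=0x33 bytes_emitted=3
After char 5 ('6'=58): chars_in_quartet=2 acc=0xCFA bytes_emitted=3
After char 6 ('e'=30): chars_in_quartet=3 acc=0x33E9E bytes_emitted=3
After char 7 ('9'=61): chars_in_quartet=4 acc=0xCFA7BD -> emit CF A7 BD, reset; bytes_emitted=6
After char 8 ('3'=55): chars_in_quartet=1 acc=0x37 bytes_emitted=6
After char 9 ('A'=0): chars_in_quartet=2 acc=0xDC0 bytes_emitted=6
Padding '==': partial quartet acc=0xDC0 -> emit DC; bytes_emitted=7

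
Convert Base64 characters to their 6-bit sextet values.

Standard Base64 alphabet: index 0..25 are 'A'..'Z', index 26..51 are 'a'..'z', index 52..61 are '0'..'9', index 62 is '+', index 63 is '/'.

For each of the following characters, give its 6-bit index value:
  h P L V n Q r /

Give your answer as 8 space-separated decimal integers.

'h': a..z range, 26 + ord('h') − ord('a') = 33
'P': A..Z range, ord('P') − ord('A') = 15
'L': A..Z range, ord('L') − ord('A') = 11
'V': A..Z range, ord('V') − ord('A') = 21
'n': a..z range, 26 + ord('n') − ord('a') = 39
'Q': A..Z range, ord('Q') − ord('A') = 16
'r': a..z range, 26 + ord('r') − ord('a') = 43
'/': index 63

Answer: 33 15 11 21 39 16 43 63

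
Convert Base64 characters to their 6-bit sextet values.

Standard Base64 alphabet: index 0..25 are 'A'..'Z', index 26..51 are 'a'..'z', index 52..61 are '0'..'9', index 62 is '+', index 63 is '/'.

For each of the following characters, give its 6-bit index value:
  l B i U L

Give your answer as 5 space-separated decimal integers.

'l': a..z range, 26 + ord('l') − ord('a') = 37
'B': A..Z range, ord('B') − ord('A') = 1
'i': a..z range, 26 + ord('i') − ord('a') = 34
'U': A..Z range, ord('U') − ord('A') = 20
'L': A..Z range, ord('L') − ord('A') = 11

Answer: 37 1 34 20 11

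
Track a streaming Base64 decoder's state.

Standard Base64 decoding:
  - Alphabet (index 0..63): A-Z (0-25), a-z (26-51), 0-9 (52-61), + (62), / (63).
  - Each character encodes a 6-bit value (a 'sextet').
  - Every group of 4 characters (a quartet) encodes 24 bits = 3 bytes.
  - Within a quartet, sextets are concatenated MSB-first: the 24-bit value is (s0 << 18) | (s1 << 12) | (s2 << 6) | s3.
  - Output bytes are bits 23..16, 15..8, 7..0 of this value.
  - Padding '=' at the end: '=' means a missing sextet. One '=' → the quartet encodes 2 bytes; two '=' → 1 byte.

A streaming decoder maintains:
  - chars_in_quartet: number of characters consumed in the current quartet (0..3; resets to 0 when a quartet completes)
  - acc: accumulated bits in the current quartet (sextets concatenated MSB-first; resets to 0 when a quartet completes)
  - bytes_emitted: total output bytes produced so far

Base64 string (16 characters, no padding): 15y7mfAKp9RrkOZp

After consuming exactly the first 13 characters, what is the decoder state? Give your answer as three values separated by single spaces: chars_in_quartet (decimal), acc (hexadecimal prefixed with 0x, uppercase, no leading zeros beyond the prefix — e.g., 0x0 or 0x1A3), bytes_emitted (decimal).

Answer: 1 0x24 9

Derivation:
After char 0 ('1'=53): chars_in_quartet=1 acc=0x35 bytes_emitted=0
After char 1 ('5'=57): chars_in_quartet=2 acc=0xD79 bytes_emitted=0
After char 2 ('y'=50): chars_in_quartet=3 acc=0x35E72 bytes_emitted=0
After char 3 ('7'=59): chars_in_quartet=4 acc=0xD79CBB -> emit D7 9C BB, reset; bytes_emitted=3
After char 4 ('m'=38): chars_in_quartet=1 acc=0x26 bytes_emitted=3
After char 5 ('f'=31): chars_in_quartet=2 acc=0x99F bytes_emitted=3
After char 6 ('A'=0): chars_in_quartet=3 acc=0x267C0 bytes_emitted=3
After char 7 ('K'=10): chars_in_quartet=4 acc=0x99F00A -> emit 99 F0 0A, reset; bytes_emitted=6
After char 8 ('p'=41): chars_in_quartet=1 acc=0x29 bytes_emitted=6
After char 9 ('9'=61): chars_in_quartet=2 acc=0xA7D bytes_emitted=6
After char 10 ('R'=17): chars_in_quartet=3 acc=0x29F51 bytes_emitted=6
After char 11 ('r'=43): chars_in_quartet=4 acc=0xA7D46B -> emit A7 D4 6B, reset; bytes_emitted=9
After char 12 ('k'=36): chars_in_quartet=1 acc=0x24 bytes_emitted=9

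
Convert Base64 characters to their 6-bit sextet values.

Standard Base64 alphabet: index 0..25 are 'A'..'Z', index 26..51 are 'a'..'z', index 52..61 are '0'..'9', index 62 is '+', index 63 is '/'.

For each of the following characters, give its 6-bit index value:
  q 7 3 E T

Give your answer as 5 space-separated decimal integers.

Answer: 42 59 55 4 19

Derivation:
'q': a..z range, 26 + ord('q') − ord('a') = 42
'7': 0..9 range, 52 + ord('7') − ord('0') = 59
'3': 0..9 range, 52 + ord('3') − ord('0') = 55
'E': A..Z range, ord('E') − ord('A') = 4
'T': A..Z range, ord('T') − ord('A') = 19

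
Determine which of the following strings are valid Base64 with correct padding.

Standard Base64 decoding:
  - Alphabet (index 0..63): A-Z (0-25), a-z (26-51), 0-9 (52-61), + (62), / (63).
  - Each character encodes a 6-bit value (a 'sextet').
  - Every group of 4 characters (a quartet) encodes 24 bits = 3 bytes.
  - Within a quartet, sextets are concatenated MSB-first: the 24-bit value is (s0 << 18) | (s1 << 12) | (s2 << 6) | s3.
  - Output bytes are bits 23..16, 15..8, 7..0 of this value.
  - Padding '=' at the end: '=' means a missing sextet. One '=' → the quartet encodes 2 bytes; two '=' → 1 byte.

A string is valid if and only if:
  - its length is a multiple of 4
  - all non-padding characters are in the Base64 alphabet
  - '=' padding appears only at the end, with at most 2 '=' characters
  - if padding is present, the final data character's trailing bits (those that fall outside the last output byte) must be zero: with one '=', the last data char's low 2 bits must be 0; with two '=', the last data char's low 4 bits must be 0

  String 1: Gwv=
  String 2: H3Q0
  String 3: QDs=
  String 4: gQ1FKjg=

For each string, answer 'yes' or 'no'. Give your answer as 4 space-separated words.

String 1: 'Gwv=' → invalid (bad trailing bits)
String 2: 'H3Q0' → valid
String 3: 'QDs=' → valid
String 4: 'gQ1FKjg=' → valid

Answer: no yes yes yes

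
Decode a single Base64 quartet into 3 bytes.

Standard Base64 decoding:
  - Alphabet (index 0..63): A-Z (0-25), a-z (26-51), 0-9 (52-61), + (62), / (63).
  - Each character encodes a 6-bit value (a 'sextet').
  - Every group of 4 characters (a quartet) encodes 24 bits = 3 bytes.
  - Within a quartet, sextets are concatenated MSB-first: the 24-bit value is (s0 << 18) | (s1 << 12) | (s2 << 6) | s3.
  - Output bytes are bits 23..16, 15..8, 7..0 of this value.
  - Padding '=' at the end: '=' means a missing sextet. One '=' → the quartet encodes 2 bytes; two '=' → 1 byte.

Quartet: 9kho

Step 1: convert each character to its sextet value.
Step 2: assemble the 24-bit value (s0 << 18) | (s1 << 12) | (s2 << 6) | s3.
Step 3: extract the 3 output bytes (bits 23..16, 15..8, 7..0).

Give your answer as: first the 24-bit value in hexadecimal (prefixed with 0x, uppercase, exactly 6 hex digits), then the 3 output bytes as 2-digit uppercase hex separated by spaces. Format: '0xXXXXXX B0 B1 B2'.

Answer: 0xF64868 F6 48 68

Derivation:
Sextets: 9=61, k=36, h=33, o=40
24-bit: (61<<18) | (36<<12) | (33<<6) | 40
      = 0xF40000 | 0x024000 | 0x000840 | 0x000028
      = 0xF64868
Bytes: (v>>16)&0xFF=F6, (v>>8)&0xFF=48, v&0xFF=68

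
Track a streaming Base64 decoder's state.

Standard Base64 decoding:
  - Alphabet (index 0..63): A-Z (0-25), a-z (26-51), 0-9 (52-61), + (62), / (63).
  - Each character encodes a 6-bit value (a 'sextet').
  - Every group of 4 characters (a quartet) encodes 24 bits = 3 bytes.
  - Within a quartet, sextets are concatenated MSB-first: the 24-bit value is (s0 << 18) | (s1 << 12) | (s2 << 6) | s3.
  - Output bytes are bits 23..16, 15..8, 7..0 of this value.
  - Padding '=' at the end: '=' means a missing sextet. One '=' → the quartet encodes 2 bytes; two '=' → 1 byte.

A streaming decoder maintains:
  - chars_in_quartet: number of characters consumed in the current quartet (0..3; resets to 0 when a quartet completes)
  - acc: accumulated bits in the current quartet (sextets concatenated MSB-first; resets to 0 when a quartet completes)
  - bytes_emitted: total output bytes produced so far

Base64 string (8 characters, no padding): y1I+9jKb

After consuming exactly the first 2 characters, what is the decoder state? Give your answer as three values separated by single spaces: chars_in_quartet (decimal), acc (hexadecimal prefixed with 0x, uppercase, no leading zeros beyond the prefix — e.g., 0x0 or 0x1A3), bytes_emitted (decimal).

After char 0 ('y'=50): chars_in_quartet=1 acc=0x32 bytes_emitted=0
After char 1 ('1'=53): chars_in_quartet=2 acc=0xCB5 bytes_emitted=0

Answer: 2 0xCB5 0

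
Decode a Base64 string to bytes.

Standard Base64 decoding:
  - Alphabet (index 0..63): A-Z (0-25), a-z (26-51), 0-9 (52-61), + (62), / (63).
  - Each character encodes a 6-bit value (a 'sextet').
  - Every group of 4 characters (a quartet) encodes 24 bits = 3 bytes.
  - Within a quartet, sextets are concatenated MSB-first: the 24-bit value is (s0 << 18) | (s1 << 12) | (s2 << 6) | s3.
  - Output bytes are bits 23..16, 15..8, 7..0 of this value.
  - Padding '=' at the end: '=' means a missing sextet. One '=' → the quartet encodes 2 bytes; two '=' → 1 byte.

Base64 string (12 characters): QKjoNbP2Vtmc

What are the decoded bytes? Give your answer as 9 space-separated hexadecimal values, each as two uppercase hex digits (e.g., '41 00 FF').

After char 0 ('Q'=16): chars_in_quartet=1 acc=0x10 bytes_emitted=0
After char 1 ('K'=10): chars_in_quartet=2 acc=0x40A bytes_emitted=0
After char 2 ('j'=35): chars_in_quartet=3 acc=0x102A3 bytes_emitted=0
After char 3 ('o'=40): chars_in_quartet=4 acc=0x40A8E8 -> emit 40 A8 E8, reset; bytes_emitted=3
After char 4 ('N'=13): chars_in_quartet=1 acc=0xD bytes_emitted=3
After char 5 ('b'=27): chars_in_quartet=2 acc=0x35B bytes_emitted=3
After char 6 ('P'=15): chars_in_quartet=3 acc=0xD6CF bytes_emitted=3
After char 7 ('2'=54): chars_in_quartet=4 acc=0x35B3F6 -> emit 35 B3 F6, reset; bytes_emitted=6
After char 8 ('V'=21): chars_in_quartet=1 acc=0x15 bytes_emitted=6
After char 9 ('t'=45): chars_in_quartet=2 acc=0x56D bytes_emitted=6
After char 10 ('m'=38): chars_in_quartet=3 acc=0x15B66 bytes_emitted=6
After char 11 ('c'=28): chars_in_quartet=4 acc=0x56D99C -> emit 56 D9 9C, reset; bytes_emitted=9

Answer: 40 A8 E8 35 B3 F6 56 D9 9C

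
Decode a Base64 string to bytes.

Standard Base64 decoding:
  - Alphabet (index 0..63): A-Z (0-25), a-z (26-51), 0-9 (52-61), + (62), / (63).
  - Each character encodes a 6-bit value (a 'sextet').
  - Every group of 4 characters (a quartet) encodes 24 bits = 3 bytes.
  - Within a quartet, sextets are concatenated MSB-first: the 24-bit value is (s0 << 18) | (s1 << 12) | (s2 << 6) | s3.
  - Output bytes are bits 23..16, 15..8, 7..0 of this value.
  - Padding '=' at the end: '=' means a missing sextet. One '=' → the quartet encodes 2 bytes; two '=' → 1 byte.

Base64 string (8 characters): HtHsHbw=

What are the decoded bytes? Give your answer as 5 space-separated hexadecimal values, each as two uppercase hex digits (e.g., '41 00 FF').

After char 0 ('H'=7): chars_in_quartet=1 acc=0x7 bytes_emitted=0
After char 1 ('t'=45): chars_in_quartet=2 acc=0x1ED bytes_emitted=0
After char 2 ('H'=7): chars_in_quartet=3 acc=0x7B47 bytes_emitted=0
After char 3 ('s'=44): chars_in_quartet=4 acc=0x1ED1EC -> emit 1E D1 EC, reset; bytes_emitted=3
After char 4 ('H'=7): chars_in_quartet=1 acc=0x7 bytes_emitted=3
After char 5 ('b'=27): chars_in_quartet=2 acc=0x1DB bytes_emitted=3
After char 6 ('w'=48): chars_in_quartet=3 acc=0x76F0 bytes_emitted=3
Padding '=': partial quartet acc=0x76F0 -> emit 1D BC; bytes_emitted=5

Answer: 1E D1 EC 1D BC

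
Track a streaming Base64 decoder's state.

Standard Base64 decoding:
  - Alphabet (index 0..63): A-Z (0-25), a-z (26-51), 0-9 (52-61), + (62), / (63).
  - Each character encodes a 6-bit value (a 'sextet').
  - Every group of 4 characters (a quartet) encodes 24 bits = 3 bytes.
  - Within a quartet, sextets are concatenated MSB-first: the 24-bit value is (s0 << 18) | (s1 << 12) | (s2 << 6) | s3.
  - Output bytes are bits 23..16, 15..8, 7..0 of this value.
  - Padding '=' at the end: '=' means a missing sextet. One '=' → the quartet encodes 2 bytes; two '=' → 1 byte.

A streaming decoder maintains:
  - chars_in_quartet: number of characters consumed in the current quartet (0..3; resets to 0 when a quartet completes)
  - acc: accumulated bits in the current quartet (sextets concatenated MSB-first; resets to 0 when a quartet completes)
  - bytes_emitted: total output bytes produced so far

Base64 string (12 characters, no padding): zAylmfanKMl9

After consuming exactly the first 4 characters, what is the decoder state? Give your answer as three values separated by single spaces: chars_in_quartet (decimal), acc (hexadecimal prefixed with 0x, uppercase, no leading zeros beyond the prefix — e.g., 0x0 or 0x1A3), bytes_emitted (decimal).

After char 0 ('z'=51): chars_in_quartet=1 acc=0x33 bytes_emitted=0
After char 1 ('A'=0): chars_in_quartet=2 acc=0xCC0 bytes_emitted=0
After char 2 ('y'=50): chars_in_quartet=3 acc=0x33032 bytes_emitted=0
After char 3 ('l'=37): chars_in_quartet=4 acc=0xCC0CA5 -> emit CC 0C A5, reset; bytes_emitted=3

Answer: 0 0x0 3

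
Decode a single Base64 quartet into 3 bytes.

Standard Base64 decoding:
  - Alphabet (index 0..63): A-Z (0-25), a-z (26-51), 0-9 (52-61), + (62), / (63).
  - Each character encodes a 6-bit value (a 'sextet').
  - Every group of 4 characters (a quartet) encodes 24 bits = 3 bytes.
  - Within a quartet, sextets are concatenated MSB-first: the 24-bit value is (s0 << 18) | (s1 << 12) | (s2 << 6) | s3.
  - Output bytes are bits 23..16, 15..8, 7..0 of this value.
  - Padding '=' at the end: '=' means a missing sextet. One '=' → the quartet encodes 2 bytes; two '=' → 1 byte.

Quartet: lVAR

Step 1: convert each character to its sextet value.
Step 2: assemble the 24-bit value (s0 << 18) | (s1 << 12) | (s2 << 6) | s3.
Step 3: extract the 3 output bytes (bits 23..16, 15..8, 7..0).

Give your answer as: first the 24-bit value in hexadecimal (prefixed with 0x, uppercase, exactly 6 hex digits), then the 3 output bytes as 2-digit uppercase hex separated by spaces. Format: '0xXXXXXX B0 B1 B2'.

Sextets: l=37, V=21, A=0, R=17
24-bit: (37<<18) | (21<<12) | (0<<6) | 17
      = 0x940000 | 0x015000 | 0x000000 | 0x000011
      = 0x955011
Bytes: (v>>16)&0xFF=95, (v>>8)&0xFF=50, v&0xFF=11

Answer: 0x955011 95 50 11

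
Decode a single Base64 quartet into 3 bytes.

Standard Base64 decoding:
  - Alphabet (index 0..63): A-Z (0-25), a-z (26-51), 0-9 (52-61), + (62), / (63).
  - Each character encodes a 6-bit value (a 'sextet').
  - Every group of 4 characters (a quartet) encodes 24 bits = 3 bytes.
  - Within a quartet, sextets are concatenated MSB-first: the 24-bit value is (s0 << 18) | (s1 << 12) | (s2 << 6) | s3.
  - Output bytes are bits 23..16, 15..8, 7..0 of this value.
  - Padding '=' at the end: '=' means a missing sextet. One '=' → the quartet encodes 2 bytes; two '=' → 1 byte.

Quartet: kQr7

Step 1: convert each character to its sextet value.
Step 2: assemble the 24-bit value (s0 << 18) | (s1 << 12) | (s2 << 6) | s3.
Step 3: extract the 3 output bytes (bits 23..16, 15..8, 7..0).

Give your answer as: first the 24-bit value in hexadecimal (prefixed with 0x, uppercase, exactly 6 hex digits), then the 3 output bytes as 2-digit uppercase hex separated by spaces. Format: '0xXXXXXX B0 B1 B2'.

Answer: 0x910AFB 91 0A FB

Derivation:
Sextets: k=36, Q=16, r=43, 7=59
24-bit: (36<<18) | (16<<12) | (43<<6) | 59
      = 0x900000 | 0x010000 | 0x000AC0 | 0x00003B
      = 0x910AFB
Bytes: (v>>16)&0xFF=91, (v>>8)&0xFF=0A, v&0xFF=FB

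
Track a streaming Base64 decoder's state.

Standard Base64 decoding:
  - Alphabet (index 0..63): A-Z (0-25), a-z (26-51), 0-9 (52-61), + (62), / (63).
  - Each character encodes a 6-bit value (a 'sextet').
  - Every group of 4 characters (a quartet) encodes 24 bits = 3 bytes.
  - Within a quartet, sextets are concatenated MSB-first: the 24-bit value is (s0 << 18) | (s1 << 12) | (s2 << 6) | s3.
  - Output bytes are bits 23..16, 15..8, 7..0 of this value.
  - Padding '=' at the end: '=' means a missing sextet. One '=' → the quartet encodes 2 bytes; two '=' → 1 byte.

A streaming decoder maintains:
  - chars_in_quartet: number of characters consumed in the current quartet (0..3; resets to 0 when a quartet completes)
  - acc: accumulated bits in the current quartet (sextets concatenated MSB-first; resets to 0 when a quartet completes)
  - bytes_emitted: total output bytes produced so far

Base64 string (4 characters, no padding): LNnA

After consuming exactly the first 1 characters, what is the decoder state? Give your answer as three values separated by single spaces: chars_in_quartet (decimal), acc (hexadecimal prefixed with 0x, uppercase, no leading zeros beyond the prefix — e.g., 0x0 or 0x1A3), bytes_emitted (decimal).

After char 0 ('L'=11): chars_in_quartet=1 acc=0xB bytes_emitted=0

Answer: 1 0xB 0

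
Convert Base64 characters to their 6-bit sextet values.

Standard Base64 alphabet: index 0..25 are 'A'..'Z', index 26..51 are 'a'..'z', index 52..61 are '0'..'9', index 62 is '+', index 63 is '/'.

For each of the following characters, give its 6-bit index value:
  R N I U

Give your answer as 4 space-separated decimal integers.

'R': A..Z range, ord('R') − ord('A') = 17
'N': A..Z range, ord('N') − ord('A') = 13
'I': A..Z range, ord('I') − ord('A') = 8
'U': A..Z range, ord('U') − ord('A') = 20

Answer: 17 13 8 20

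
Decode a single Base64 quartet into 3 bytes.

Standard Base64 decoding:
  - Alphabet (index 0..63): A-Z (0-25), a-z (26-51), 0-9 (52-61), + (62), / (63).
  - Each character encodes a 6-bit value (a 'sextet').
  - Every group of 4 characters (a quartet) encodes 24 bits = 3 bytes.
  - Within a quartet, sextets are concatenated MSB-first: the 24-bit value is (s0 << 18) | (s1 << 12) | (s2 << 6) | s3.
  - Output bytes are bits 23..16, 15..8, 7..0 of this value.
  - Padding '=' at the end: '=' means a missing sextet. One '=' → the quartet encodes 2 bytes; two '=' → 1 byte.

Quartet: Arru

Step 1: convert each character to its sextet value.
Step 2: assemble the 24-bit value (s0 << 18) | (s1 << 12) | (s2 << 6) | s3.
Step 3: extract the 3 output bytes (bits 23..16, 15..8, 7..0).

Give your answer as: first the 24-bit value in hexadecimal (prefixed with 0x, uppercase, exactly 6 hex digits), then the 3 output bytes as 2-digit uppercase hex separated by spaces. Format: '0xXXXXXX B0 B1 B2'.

Sextets: A=0, r=43, r=43, u=46
24-bit: (0<<18) | (43<<12) | (43<<6) | 46
      = 0x000000 | 0x02B000 | 0x000AC0 | 0x00002E
      = 0x02BAEE
Bytes: (v>>16)&0xFF=02, (v>>8)&0xFF=BA, v&0xFF=EE

Answer: 0x02BAEE 02 BA EE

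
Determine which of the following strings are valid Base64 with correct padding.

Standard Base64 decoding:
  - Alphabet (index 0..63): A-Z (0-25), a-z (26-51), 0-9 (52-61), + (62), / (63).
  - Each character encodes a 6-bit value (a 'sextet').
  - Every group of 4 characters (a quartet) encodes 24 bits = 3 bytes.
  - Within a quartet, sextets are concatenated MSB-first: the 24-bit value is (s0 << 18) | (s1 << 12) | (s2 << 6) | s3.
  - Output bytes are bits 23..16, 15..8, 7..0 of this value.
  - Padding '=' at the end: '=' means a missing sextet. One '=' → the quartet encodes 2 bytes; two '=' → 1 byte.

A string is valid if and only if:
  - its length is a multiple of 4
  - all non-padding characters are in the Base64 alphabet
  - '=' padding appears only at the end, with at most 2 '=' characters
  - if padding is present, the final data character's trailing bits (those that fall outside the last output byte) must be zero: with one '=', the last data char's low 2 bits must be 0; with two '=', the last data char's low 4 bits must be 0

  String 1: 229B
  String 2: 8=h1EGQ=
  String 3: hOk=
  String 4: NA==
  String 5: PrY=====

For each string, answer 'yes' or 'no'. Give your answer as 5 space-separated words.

Answer: yes no yes yes no

Derivation:
String 1: '229B' → valid
String 2: '8=h1EGQ=' → invalid (bad char(s): ['=']; '=' in middle)
String 3: 'hOk=' → valid
String 4: 'NA==' → valid
String 5: 'PrY=====' → invalid (5 pad chars (max 2))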